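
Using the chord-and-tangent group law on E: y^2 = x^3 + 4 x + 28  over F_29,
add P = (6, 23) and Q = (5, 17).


P != Q, so use the chord formula.
s = (y2 - y1) / (x2 - x1) = (23) / (28) mod 29 = 6
x3 = s^2 - x1 - x2 mod 29 = 6^2 - 6 - 5 = 25
y3 = s (x1 - x3) - y1 mod 29 = 6 * (6 - 25) - 23 = 8

P + Q = (25, 8)


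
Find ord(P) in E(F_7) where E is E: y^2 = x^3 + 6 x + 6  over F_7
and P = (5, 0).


Compute successive multiples of P until we hit O:
  1P = (5, 0)
  2P = O

ord(P) = 2


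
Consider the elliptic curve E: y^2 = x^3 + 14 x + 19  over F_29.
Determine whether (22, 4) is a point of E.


Check whether y^2 = x^3 + 14 x + 19 (mod 29) for (x, y) = (22, 4).
LHS: y^2 = 4^2 mod 29 = 16
RHS: x^3 + 14 x + 19 = 22^3 + 14*22 + 19 mod 29 = 13
LHS != RHS

No, not on the curve


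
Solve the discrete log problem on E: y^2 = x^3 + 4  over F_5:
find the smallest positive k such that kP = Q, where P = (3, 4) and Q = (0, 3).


Enumerate multiples of P until we hit Q = (0, 3):
  1P = (3, 4)
  2P = (0, 3)
Match found at i = 2.

k = 2


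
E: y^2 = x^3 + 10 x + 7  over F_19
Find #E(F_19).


For each x in F_19, count y with y^2 = x^3 + 10 x + 7 mod 19:
  x = 0: RHS = 7, y in [8, 11]  -> 2 point(s)
  x = 2: RHS = 16, y in [4, 15]  -> 2 point(s)
  x = 3: RHS = 7, y in [8, 11]  -> 2 point(s)
  x = 4: RHS = 16, y in [4, 15]  -> 2 point(s)
  x = 5: RHS = 11, y in [7, 12]  -> 2 point(s)
  x = 6: RHS = 17, y in [6, 13]  -> 2 point(s)
  x = 9: RHS = 9, y in [3, 16]  -> 2 point(s)
  x = 10: RHS = 5, y in [9, 10]  -> 2 point(s)
  x = 11: RHS = 4, y in [2, 17]  -> 2 point(s)
  x = 13: RHS = 16, y in [4, 15]  -> 2 point(s)
  x = 15: RHS = 17, y in [6, 13]  -> 2 point(s)
  x = 16: RHS = 7, y in [8, 11]  -> 2 point(s)
  x = 17: RHS = 17, y in [6, 13]  -> 2 point(s)
Affine points: 26. Add the point at infinity: total = 27.

#E(F_19) = 27


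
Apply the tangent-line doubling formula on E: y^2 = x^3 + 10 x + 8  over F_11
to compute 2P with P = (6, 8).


Doubling: s = (3 x1^2 + a) / (2 y1)
s = (3*6^2 + 10) / (2*8) mod 11 = 6
x3 = s^2 - 2 x1 mod 11 = 6^2 - 2*6 = 2
y3 = s (x1 - x3) - y1 mod 11 = 6 * (6 - 2) - 8 = 5

2P = (2, 5)


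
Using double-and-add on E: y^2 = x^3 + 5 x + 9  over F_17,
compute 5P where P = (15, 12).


k = 5 = 101_2 (binary, LSB first: 101)
Double-and-add from P = (15, 12):
  bit 0 = 1: acc = O + (15, 12) = (15, 12)
  bit 1 = 0: acc unchanged = (15, 12)
  bit 2 = 1: acc = (15, 12) + (7, 8) = (8, 0)

5P = (8, 0)


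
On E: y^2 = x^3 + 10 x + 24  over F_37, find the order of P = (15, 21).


Compute successive multiples of P until we hit O:
  1P = (15, 21)
  2P = (17, 1)
  3P = (31, 28)
  4P = (24, 19)
  5P = (25, 10)
  6P = (23, 10)
  7P = (35, 25)
  8P = (27, 21)
  ... (continuing to 33P)
  33P = O

ord(P) = 33


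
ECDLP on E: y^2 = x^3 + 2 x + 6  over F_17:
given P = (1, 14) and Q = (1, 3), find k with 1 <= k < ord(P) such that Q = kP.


Enumerate multiples of P until we hit Q = (1, 3):
  1P = (1, 14)
  2P = (2, 1)
  3P = (13, 6)
  4P = (11, 4)
  5P = (6, 8)
  6P = (6, 9)
  7P = (11, 13)
  8P = (13, 11)
  9P = (2, 16)
  10P = (1, 3)
Match found at i = 10.

k = 10


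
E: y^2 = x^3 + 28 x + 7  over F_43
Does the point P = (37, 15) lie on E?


Check whether y^2 = x^3 + 28 x + 7 (mod 43) for (x, y) = (37, 15).
LHS: y^2 = 15^2 mod 43 = 10
RHS: x^3 + 28 x + 7 = 37^3 + 28*37 + 7 mod 43 = 10
LHS = RHS

Yes, on the curve


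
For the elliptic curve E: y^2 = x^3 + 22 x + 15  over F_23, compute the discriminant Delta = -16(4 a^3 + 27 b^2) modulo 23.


4 a^3 + 27 b^2 = 4*22^3 + 27*15^2 = 42592 + 6075 = 48667
Delta = -16 * (48667) = -778672
Delta mod 23 = 16

Delta = 16 (mod 23)


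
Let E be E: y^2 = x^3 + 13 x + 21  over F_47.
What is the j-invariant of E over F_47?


Delta = -16(4 a^3 + 27 b^2) mod 47 = 42
-1728 * (4 a)^3 = -1728 * (4*13)^3 mod 47 = 12
j = 12 * 42^(-1) mod 47 = 7

j = 7 (mod 47)


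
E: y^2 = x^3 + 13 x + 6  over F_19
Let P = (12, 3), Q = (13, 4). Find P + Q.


P != Q, so use the chord formula.
s = (y2 - y1) / (x2 - x1) = (1) / (1) mod 19 = 1
x3 = s^2 - x1 - x2 mod 19 = 1^2 - 12 - 13 = 14
y3 = s (x1 - x3) - y1 mod 19 = 1 * (12 - 14) - 3 = 14

P + Q = (14, 14)


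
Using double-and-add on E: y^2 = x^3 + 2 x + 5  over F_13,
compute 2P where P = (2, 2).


k = 2 = 10_2 (binary, LSB first: 01)
Double-and-add from P = (2, 2):
  bit 0 = 0: acc unchanged = O
  bit 1 = 1: acc = O + (5, 7) = (5, 7)

2P = (5, 7)


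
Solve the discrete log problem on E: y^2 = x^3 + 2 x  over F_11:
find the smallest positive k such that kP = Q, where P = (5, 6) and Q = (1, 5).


Enumerate multiples of P until we hit Q = (1, 5):
  1P = (5, 6)
  2P = (1, 5)
Match found at i = 2.

k = 2


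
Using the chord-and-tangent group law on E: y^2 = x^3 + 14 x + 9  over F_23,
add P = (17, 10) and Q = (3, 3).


P != Q, so use the chord formula.
s = (y2 - y1) / (x2 - x1) = (16) / (9) mod 23 = 12
x3 = s^2 - x1 - x2 mod 23 = 12^2 - 17 - 3 = 9
y3 = s (x1 - x3) - y1 mod 23 = 12 * (17 - 9) - 10 = 17

P + Q = (9, 17)


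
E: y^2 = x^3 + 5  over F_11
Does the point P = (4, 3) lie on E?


Check whether y^2 = x^3 + 0 x + 5 (mod 11) for (x, y) = (4, 3).
LHS: y^2 = 3^2 mod 11 = 9
RHS: x^3 + 0 x + 5 = 4^3 + 0*4 + 5 mod 11 = 3
LHS != RHS

No, not on the curve


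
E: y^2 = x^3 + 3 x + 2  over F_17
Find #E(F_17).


For each x in F_17, count y with y^2 = x^3 + 3 x + 2 mod 17:
  x = 0: RHS = 2, y in [6, 11]  -> 2 point(s)
  x = 2: RHS = 16, y in [4, 13]  -> 2 point(s)
  x = 3: RHS = 4, y in [2, 15]  -> 2 point(s)
  x = 6: RHS = 15, y in [7, 10]  -> 2 point(s)
  x = 7: RHS = 9, y in [3, 14]  -> 2 point(s)
  x = 12: RHS = 15, y in [7, 10]  -> 2 point(s)
  x = 14: RHS = 0, y in [0]  -> 1 point(s)
  x = 16: RHS = 15, y in [7, 10]  -> 2 point(s)
Affine points: 15. Add the point at infinity: total = 16.

#E(F_17) = 16


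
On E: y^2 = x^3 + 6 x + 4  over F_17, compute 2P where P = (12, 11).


Doubling: s = (3 x1^2 + a) / (2 y1)
s = (3*12^2 + 6) / (2*11) mod 17 = 6
x3 = s^2 - 2 x1 mod 17 = 6^2 - 2*12 = 12
y3 = s (x1 - x3) - y1 mod 17 = 6 * (12 - 12) - 11 = 6

2P = (12, 6)


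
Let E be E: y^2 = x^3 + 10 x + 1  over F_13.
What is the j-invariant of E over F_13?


Delta = -16(4 a^3 + 27 b^2) mod 13 = 9
-1728 * (4 a)^3 = -1728 * (4*10)^3 mod 13 = 1
j = 1 * 9^(-1) mod 13 = 3

j = 3 (mod 13)


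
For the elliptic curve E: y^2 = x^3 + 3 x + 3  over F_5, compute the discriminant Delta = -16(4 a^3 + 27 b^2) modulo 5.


4 a^3 + 27 b^2 = 4*3^3 + 27*3^2 = 108 + 243 = 351
Delta = -16 * (351) = -5616
Delta mod 5 = 4

Delta = 4 (mod 5)


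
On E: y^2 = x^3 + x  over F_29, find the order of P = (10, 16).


Compute successive multiples of P until we hit O:
  1P = (10, 16)
  2P = (16, 20)
  3P = (26, 12)
  4P = (13, 21)
  5P = (12, 0)
  6P = (13, 8)
  7P = (26, 17)
  8P = (16, 9)
  ... (continuing to 10P)
  10P = O

ord(P) = 10


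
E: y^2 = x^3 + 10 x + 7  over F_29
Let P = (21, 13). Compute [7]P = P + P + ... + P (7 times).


k = 7 = 111_2 (binary, LSB first: 111)
Double-and-add from P = (21, 13):
  bit 0 = 1: acc = O + (21, 13) = (21, 13)
  bit 1 = 1: acc = (21, 13) + (0, 23) = (15, 9)
  bit 2 = 1: acc = (15, 9) + (16, 0) = (21, 16)

7P = (21, 16)


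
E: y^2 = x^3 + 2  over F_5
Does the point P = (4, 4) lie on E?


Check whether y^2 = x^3 + 0 x + 2 (mod 5) for (x, y) = (4, 4).
LHS: y^2 = 4^2 mod 5 = 1
RHS: x^3 + 0 x + 2 = 4^3 + 0*4 + 2 mod 5 = 1
LHS = RHS

Yes, on the curve


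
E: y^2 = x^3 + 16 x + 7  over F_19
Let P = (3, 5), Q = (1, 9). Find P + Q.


P != Q, so use the chord formula.
s = (y2 - y1) / (x2 - x1) = (4) / (17) mod 19 = 17
x3 = s^2 - x1 - x2 mod 19 = 17^2 - 3 - 1 = 0
y3 = s (x1 - x3) - y1 mod 19 = 17 * (3 - 0) - 5 = 8

P + Q = (0, 8)


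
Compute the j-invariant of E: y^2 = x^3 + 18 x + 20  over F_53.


Delta = -16(4 a^3 + 27 b^2) mod 53 = 11
-1728 * (4 a)^3 = -1728 * (4*18)^3 mod 53 = 38
j = 38 * 11^(-1) mod 53 = 42

j = 42 (mod 53)


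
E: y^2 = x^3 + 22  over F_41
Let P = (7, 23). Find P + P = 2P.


Doubling: s = (3 x1^2 + a) / (2 y1)
s = (3*7^2 + 0) / (2*23) mod 41 = 13
x3 = s^2 - 2 x1 mod 41 = 13^2 - 2*7 = 32
y3 = s (x1 - x3) - y1 mod 41 = 13 * (7 - 32) - 23 = 21

2P = (32, 21)


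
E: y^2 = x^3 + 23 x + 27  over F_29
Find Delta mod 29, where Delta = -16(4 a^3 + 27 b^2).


4 a^3 + 27 b^2 = 4*23^3 + 27*27^2 = 48668 + 19683 = 68351
Delta = -16 * (68351) = -1093616
Delta mod 29 = 3

Delta = 3 (mod 29)


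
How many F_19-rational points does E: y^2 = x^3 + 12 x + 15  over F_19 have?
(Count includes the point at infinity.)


For each x in F_19, count y with y^2 = x^3 + 12 x + 15 mod 19:
  x = 1: RHS = 9, y in [3, 16]  -> 2 point(s)
  x = 2: RHS = 9, y in [3, 16]  -> 2 point(s)
  x = 7: RHS = 5, y in [9, 10]  -> 2 point(s)
  x = 9: RHS = 16, y in [4, 15]  -> 2 point(s)
  x = 12: RHS = 6, y in [5, 14]  -> 2 point(s)
  x = 14: RHS = 1, y in [1, 18]  -> 2 point(s)
  x = 15: RHS = 17, y in [6, 13]  -> 2 point(s)
  x = 16: RHS = 9, y in [3, 16]  -> 2 point(s)
Affine points: 16. Add the point at infinity: total = 17.

#E(F_19) = 17


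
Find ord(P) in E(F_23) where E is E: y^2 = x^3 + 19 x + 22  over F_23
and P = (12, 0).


Compute successive multiples of P until we hit O:
  1P = (12, 0)
  2P = O

ord(P) = 2


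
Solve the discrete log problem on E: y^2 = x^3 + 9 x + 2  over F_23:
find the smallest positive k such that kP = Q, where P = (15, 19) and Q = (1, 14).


Enumerate multiples of P until we hit Q = (1, 14):
  1P = (15, 19)
  2P = (18, 19)
  3P = (13, 4)
  4P = (11, 11)
  5P = (1, 9)
  6P = (0, 18)
  7P = (17, 10)
  8P = (17, 13)
  9P = (0, 5)
  10P = (1, 14)
Match found at i = 10.

k = 10


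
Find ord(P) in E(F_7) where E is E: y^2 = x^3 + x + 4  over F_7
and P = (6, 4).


Compute successive multiples of P until we hit O:
  1P = (6, 4)
  2P = (4, 4)
  3P = (4, 3)
  4P = (6, 3)
  5P = O

ord(P) = 5


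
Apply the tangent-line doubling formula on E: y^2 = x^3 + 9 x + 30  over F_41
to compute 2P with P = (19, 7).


Doubling: s = (3 x1^2 + a) / (2 y1)
s = (3*19^2 + 9) / (2*7) mod 41 = 37
x3 = s^2 - 2 x1 mod 41 = 37^2 - 2*19 = 19
y3 = s (x1 - x3) - y1 mod 41 = 37 * (19 - 19) - 7 = 34

2P = (19, 34)


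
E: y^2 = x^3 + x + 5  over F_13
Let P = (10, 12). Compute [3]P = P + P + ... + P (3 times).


k = 3 = 11_2 (binary, LSB first: 11)
Double-and-add from P = (10, 12):
  bit 0 = 1: acc = O + (10, 12) = (10, 12)
  bit 1 = 1: acc = (10, 12) + (7, 11) = (12, 9)

3P = (12, 9)


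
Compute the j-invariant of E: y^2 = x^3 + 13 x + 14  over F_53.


Delta = -16(4 a^3 + 27 b^2) mod 53 = 23
-1728 * (4 a)^3 = -1728 * (4*13)^3 mod 53 = 32
j = 32 * 23^(-1) mod 53 = 6

j = 6 (mod 53)


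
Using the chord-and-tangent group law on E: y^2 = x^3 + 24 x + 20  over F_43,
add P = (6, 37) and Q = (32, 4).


P != Q, so use the chord formula.
s = (y2 - y1) / (x2 - x1) = (10) / (26) mod 43 = 7
x3 = s^2 - x1 - x2 mod 43 = 7^2 - 6 - 32 = 11
y3 = s (x1 - x3) - y1 mod 43 = 7 * (6 - 11) - 37 = 14

P + Q = (11, 14)


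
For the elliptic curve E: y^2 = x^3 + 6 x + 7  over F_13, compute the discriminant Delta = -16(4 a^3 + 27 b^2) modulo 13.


4 a^3 + 27 b^2 = 4*6^3 + 27*7^2 = 864 + 1323 = 2187
Delta = -16 * (2187) = -34992
Delta mod 13 = 4

Delta = 4 (mod 13)


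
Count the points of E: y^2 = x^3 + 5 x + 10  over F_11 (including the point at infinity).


For each x in F_11, count y with y^2 = x^3 + 5 x + 10 mod 11:
  x = 1: RHS = 5, y in [4, 7]  -> 2 point(s)
  x = 6: RHS = 3, y in [5, 6]  -> 2 point(s)
  x = 7: RHS = 3, y in [5, 6]  -> 2 point(s)
  x = 8: RHS = 1, y in [1, 10]  -> 2 point(s)
  x = 9: RHS = 3, y in [5, 6]  -> 2 point(s)
  x = 10: RHS = 4, y in [2, 9]  -> 2 point(s)
Affine points: 12. Add the point at infinity: total = 13.

#E(F_11) = 13


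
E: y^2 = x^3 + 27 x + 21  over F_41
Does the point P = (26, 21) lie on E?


Check whether y^2 = x^3 + 27 x + 21 (mod 41) for (x, y) = (26, 21).
LHS: y^2 = 21^2 mod 41 = 31
RHS: x^3 + 27 x + 21 = 26^3 + 27*26 + 21 mod 41 = 13
LHS != RHS

No, not on the curve


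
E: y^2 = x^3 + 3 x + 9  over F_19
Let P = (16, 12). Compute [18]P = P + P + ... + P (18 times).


k = 18 = 10010_2 (binary, LSB first: 01001)
Double-and-add from P = (16, 12):
  bit 0 = 0: acc unchanged = O
  bit 1 = 1: acc = O + (4, 3) = (4, 3)
  bit 2 = 0: acc unchanged = (4, 3)
  bit 3 = 0: acc unchanged = (4, 3)
  bit 4 = 1: acc = (4, 3) + (3, 11) = (0, 3)

18P = (0, 3)


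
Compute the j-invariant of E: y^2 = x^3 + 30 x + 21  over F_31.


Delta = -16(4 a^3 + 27 b^2) mod 31 = 16
-1728 * (4 a)^3 = -1728 * (4*30)^3 mod 31 = 15
j = 15 * 16^(-1) mod 31 = 30

j = 30 (mod 31)


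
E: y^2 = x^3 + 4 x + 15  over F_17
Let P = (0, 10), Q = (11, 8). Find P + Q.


P != Q, so use the chord formula.
s = (y2 - y1) / (x2 - x1) = (15) / (11) mod 17 = 6
x3 = s^2 - x1 - x2 mod 17 = 6^2 - 0 - 11 = 8
y3 = s (x1 - x3) - y1 mod 17 = 6 * (0 - 8) - 10 = 10

P + Q = (8, 10)


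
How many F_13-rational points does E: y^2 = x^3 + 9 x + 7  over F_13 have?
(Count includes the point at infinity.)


For each x in F_13, count y with y^2 = x^3 + 9 x + 7 mod 13:
  x = 1: RHS = 4, y in [2, 11]  -> 2 point(s)
  x = 3: RHS = 9, y in [3, 10]  -> 2 point(s)
  x = 4: RHS = 3, y in [4, 9]  -> 2 point(s)
  x = 6: RHS = 4, y in [2, 11]  -> 2 point(s)
  x = 7: RHS = 10, y in [6, 7]  -> 2 point(s)
  x = 12: RHS = 10, y in [6, 7]  -> 2 point(s)
Affine points: 12. Add the point at infinity: total = 13.

#E(F_13) = 13


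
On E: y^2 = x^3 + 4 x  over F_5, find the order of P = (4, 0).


Compute successive multiples of P until we hit O:
  1P = (4, 0)
  2P = O

ord(P) = 2


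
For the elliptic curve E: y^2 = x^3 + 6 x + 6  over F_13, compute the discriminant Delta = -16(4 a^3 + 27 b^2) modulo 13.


4 a^3 + 27 b^2 = 4*6^3 + 27*6^2 = 864 + 972 = 1836
Delta = -16 * (1836) = -29376
Delta mod 13 = 4

Delta = 4 (mod 13)


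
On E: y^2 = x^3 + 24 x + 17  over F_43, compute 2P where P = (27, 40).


Doubling: s = (3 x1^2 + a) / (2 y1)
s = (3*27^2 + 24) / (2*40) mod 43 = 40
x3 = s^2 - 2 x1 mod 43 = 40^2 - 2*27 = 41
y3 = s (x1 - x3) - y1 mod 43 = 40 * (27 - 41) - 40 = 2

2P = (41, 2)


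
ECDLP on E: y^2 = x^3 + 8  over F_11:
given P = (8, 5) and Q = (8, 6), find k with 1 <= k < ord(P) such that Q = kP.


Enumerate multiples of P until we hit Q = (8, 6):
  1P = (8, 5)
  2P = (9, 0)
  3P = (8, 6)
Match found at i = 3.

k = 3


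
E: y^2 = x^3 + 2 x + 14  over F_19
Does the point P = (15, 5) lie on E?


Check whether y^2 = x^3 + 2 x + 14 (mod 19) for (x, y) = (15, 5).
LHS: y^2 = 5^2 mod 19 = 6
RHS: x^3 + 2 x + 14 = 15^3 + 2*15 + 14 mod 19 = 18
LHS != RHS

No, not on the curve


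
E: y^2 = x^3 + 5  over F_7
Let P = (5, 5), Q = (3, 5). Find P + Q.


P != Q, so use the chord formula.
s = (y2 - y1) / (x2 - x1) = (0) / (5) mod 7 = 0
x3 = s^2 - x1 - x2 mod 7 = 0^2 - 5 - 3 = 6
y3 = s (x1 - x3) - y1 mod 7 = 0 * (5 - 6) - 5 = 2

P + Q = (6, 2)


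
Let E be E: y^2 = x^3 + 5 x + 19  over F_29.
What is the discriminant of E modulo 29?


4 a^3 + 27 b^2 = 4*5^3 + 27*19^2 = 500 + 9747 = 10247
Delta = -16 * (10247) = -163952
Delta mod 29 = 14

Delta = 14 (mod 29)


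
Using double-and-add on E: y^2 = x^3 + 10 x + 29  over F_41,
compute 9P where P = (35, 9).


k = 9 = 1001_2 (binary, LSB first: 1001)
Double-and-add from P = (35, 9):
  bit 0 = 1: acc = O + (35, 9) = (35, 9)
  bit 1 = 0: acc unchanged = (35, 9)
  bit 2 = 0: acc unchanged = (35, 9)
  bit 3 = 1: acc = (35, 9) + (40, 10) = (30, 33)

9P = (30, 33)


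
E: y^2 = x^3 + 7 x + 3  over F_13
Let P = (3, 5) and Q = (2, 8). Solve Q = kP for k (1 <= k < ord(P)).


Enumerate multiples of P until we hit Q = (2, 8):
  1P = (3, 5)
  2P = (4, 2)
  3P = (2, 5)
  4P = (8, 8)
  5P = (6, 1)
  6P = (0, 4)
  7P = (0, 9)
  8P = (6, 12)
  9P = (8, 5)
  10P = (2, 8)
Match found at i = 10.

k = 10


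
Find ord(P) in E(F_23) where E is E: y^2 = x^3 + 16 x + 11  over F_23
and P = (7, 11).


Compute successive multiples of P until we hit O:
  1P = (7, 11)
  2P = (13, 1)
  3P = (16, 4)
  4P = (6, 1)
  5P = (18, 17)
  6P = (4, 22)
  7P = (5, 20)
  8P = (14, 9)
  ... (continuing to 18P)
  18P = O

ord(P) = 18


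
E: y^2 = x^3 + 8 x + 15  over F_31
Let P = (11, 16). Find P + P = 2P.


Doubling: s = (3 x1^2 + a) / (2 y1)
s = (3*11^2 + 8) / (2*16) mod 31 = 30
x3 = s^2 - 2 x1 mod 31 = 30^2 - 2*11 = 10
y3 = s (x1 - x3) - y1 mod 31 = 30 * (11 - 10) - 16 = 14

2P = (10, 14)


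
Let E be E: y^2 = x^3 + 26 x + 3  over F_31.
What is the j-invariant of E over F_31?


Delta = -16(4 a^3 + 27 b^2) mod 31 = 20
-1728 * (4 a)^3 = -1728 * (4*26)^3 mod 31 = 15
j = 15 * 20^(-1) mod 31 = 24

j = 24 (mod 31)


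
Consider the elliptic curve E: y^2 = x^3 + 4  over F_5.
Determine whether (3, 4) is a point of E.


Check whether y^2 = x^3 + 0 x + 4 (mod 5) for (x, y) = (3, 4).
LHS: y^2 = 4^2 mod 5 = 1
RHS: x^3 + 0 x + 4 = 3^3 + 0*3 + 4 mod 5 = 1
LHS = RHS

Yes, on the curve


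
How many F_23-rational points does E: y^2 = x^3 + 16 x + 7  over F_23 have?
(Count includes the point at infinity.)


For each x in F_23, count y with y^2 = x^3 + 16 x + 7 mod 23:
  x = 1: RHS = 1, y in [1, 22]  -> 2 point(s)
  x = 2: RHS = 1, y in [1, 22]  -> 2 point(s)
  x = 3: RHS = 13, y in [6, 17]  -> 2 point(s)
  x = 7: RHS = 2, y in [5, 18]  -> 2 point(s)
  x = 8: RHS = 3, y in [7, 16]  -> 2 point(s)
  x = 9: RHS = 6, y in [11, 12]  -> 2 point(s)
  x = 12: RHS = 18, y in [8, 15]  -> 2 point(s)
  x = 14: RHS = 8, y in [10, 13]  -> 2 point(s)
  x = 16: RHS = 12, y in [9, 14]  -> 2 point(s)
  x = 18: RHS = 9, y in [3, 20]  -> 2 point(s)
  x = 20: RHS = 1, y in [1, 22]  -> 2 point(s)
  x = 21: RHS = 13, y in [6, 17]  -> 2 point(s)
  x = 22: RHS = 13, y in [6, 17]  -> 2 point(s)
Affine points: 26. Add the point at infinity: total = 27.

#E(F_23) = 27


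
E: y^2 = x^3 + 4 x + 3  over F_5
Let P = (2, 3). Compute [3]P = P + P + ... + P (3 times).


k = 3 = 11_2 (binary, LSB first: 11)
Double-and-add from P = (2, 3):
  bit 0 = 1: acc = O + (2, 3) = (2, 3)
  bit 1 = 1: acc = (2, 3) + (2, 2) = O

3P = O


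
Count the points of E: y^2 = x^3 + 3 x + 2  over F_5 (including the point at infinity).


For each x in F_5, count y with y^2 = x^3 + 3 x + 2 mod 5:
  x = 1: RHS = 1, y in [1, 4]  -> 2 point(s)
  x = 2: RHS = 1, y in [1, 4]  -> 2 point(s)
Affine points: 4. Add the point at infinity: total = 5.

#E(F_5) = 5


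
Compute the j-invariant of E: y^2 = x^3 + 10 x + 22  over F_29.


Delta = -16(4 a^3 + 27 b^2) mod 29 = 5
-1728 * (4 a)^3 = -1728 * (4*10)^3 mod 29 = 22
j = 22 * 5^(-1) mod 29 = 16

j = 16 (mod 29)


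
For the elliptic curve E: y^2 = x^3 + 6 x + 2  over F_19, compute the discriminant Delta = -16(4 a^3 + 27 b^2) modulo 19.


4 a^3 + 27 b^2 = 4*6^3 + 27*2^2 = 864 + 108 = 972
Delta = -16 * (972) = -15552
Delta mod 19 = 9

Delta = 9 (mod 19)


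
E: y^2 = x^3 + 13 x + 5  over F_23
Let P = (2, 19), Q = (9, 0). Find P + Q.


P != Q, so use the chord formula.
s = (y2 - y1) / (x2 - x1) = (4) / (7) mod 23 = 17
x3 = s^2 - x1 - x2 mod 23 = 17^2 - 2 - 9 = 2
y3 = s (x1 - x3) - y1 mod 23 = 17 * (2 - 2) - 19 = 4

P + Q = (2, 4)


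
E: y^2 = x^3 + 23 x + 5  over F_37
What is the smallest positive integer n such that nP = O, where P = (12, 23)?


Compute successive multiples of P until we hit O:
  1P = (12, 23)
  2P = (25, 31)
  3P = (33, 21)
  4P = (3, 29)
  5P = (6, 10)
  6P = (35, 32)
  7P = (31, 13)
  8P = (24, 32)
  ... (continuing to 34P)
  34P = O

ord(P) = 34


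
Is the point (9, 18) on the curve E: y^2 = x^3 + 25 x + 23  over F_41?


Check whether y^2 = x^3 + 25 x + 23 (mod 41) for (x, y) = (9, 18).
LHS: y^2 = 18^2 mod 41 = 37
RHS: x^3 + 25 x + 23 = 9^3 + 25*9 + 23 mod 41 = 34
LHS != RHS

No, not on the curve


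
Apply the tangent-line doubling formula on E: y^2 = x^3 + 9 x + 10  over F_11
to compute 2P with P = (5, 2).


Doubling: s = (3 x1^2 + a) / (2 y1)
s = (3*5^2 + 9) / (2*2) mod 11 = 10
x3 = s^2 - 2 x1 mod 11 = 10^2 - 2*5 = 2
y3 = s (x1 - x3) - y1 mod 11 = 10 * (5 - 2) - 2 = 6

2P = (2, 6)


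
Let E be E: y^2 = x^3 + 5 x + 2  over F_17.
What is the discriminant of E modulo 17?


4 a^3 + 27 b^2 = 4*5^3 + 27*2^2 = 500 + 108 = 608
Delta = -16 * (608) = -9728
Delta mod 17 = 13

Delta = 13 (mod 17)


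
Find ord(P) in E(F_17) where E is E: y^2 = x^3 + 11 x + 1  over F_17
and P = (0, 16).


Compute successive multiples of P until we hit O:
  1P = (0, 16)
  2P = (9, 8)
  3P = (9, 9)
  4P = (0, 1)
  5P = O

ord(P) = 5


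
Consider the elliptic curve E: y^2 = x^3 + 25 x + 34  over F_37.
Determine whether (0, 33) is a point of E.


Check whether y^2 = x^3 + 25 x + 34 (mod 37) for (x, y) = (0, 33).
LHS: y^2 = 33^2 mod 37 = 16
RHS: x^3 + 25 x + 34 = 0^3 + 25*0 + 34 mod 37 = 34
LHS != RHS

No, not on the curve


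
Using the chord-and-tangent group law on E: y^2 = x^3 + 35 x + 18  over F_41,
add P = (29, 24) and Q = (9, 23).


P != Q, so use the chord formula.
s = (y2 - y1) / (x2 - x1) = (40) / (21) mod 41 = 39
x3 = s^2 - x1 - x2 mod 41 = 39^2 - 29 - 9 = 7
y3 = s (x1 - x3) - y1 mod 41 = 39 * (29 - 7) - 24 = 14

P + Q = (7, 14)


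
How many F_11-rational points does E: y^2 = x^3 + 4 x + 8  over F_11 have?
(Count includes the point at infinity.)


For each x in F_11, count y with y^2 = x^3 + 4 x + 8 mod 11:
  x = 3: RHS = 3, y in [5, 6]  -> 2 point(s)
  x = 4: RHS = 0, y in [0]  -> 1 point(s)
  x = 7: RHS = 5, y in [4, 7]  -> 2 point(s)
  x = 9: RHS = 3, y in [5, 6]  -> 2 point(s)
  x = 10: RHS = 3, y in [5, 6]  -> 2 point(s)
Affine points: 9. Add the point at infinity: total = 10.

#E(F_11) = 10


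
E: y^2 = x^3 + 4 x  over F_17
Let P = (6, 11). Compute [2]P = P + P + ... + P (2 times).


k = 2 = 10_2 (binary, LSB first: 01)
Double-and-add from P = (6, 11):
  bit 0 = 0: acc unchanged = O
  bit 1 = 1: acc = O + (9, 0) = (9, 0)

2P = (9, 0)


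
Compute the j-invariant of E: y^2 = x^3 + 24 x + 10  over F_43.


Delta = -16(4 a^3 + 27 b^2) mod 43 = 4
-1728 * (4 a)^3 = -1728 * (4*24)^3 mod 43 = 41
j = 41 * 4^(-1) mod 43 = 21

j = 21 (mod 43)


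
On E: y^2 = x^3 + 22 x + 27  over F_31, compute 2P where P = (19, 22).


Doubling: s = (3 x1^2 + a) / (2 y1)
s = (3*19^2 + 22) / (2*22) mod 31 = 23
x3 = s^2 - 2 x1 mod 31 = 23^2 - 2*19 = 26
y3 = s (x1 - x3) - y1 mod 31 = 23 * (19 - 26) - 22 = 3

2P = (26, 3)


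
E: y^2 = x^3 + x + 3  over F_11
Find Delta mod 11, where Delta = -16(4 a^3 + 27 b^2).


4 a^3 + 27 b^2 = 4*1^3 + 27*3^2 = 4 + 243 = 247
Delta = -16 * (247) = -3952
Delta mod 11 = 8

Delta = 8 (mod 11)


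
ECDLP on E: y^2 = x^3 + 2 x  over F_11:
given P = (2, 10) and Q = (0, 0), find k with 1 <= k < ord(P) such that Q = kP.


Enumerate multiples of P until we hit Q = (0, 0):
  1P = (2, 10)
  2P = (1, 5)
  3P = (0, 0)
Match found at i = 3.

k = 3


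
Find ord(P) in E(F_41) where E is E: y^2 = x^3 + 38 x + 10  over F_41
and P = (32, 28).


Compute successive multiples of P until we hit O:
  1P = (32, 28)
  2P = (28, 36)
  3P = (26, 1)
  4P = (34, 4)
  5P = (37, 32)
  6P = (12, 29)
  7P = (1, 34)
  8P = (10, 18)
  ... (continuing to 41P)
  41P = O

ord(P) = 41


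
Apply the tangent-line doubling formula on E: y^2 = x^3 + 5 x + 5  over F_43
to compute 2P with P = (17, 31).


Doubling: s = (3 x1^2 + a) / (2 y1)
s = (3*17^2 + 5) / (2*31) mod 43 = 21
x3 = s^2 - 2 x1 mod 43 = 21^2 - 2*17 = 20
y3 = s (x1 - x3) - y1 mod 43 = 21 * (17 - 20) - 31 = 35

2P = (20, 35)


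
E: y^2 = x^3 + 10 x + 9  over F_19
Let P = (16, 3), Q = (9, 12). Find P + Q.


P != Q, so use the chord formula.
s = (y2 - y1) / (x2 - x1) = (9) / (12) mod 19 = 15
x3 = s^2 - x1 - x2 mod 19 = 15^2 - 16 - 9 = 10
y3 = s (x1 - x3) - y1 mod 19 = 15 * (16 - 10) - 3 = 11

P + Q = (10, 11)


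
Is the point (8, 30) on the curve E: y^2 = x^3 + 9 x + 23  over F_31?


Check whether y^2 = x^3 + 9 x + 23 (mod 31) for (x, y) = (8, 30).
LHS: y^2 = 30^2 mod 31 = 1
RHS: x^3 + 9 x + 23 = 8^3 + 9*8 + 23 mod 31 = 18
LHS != RHS

No, not on the curve


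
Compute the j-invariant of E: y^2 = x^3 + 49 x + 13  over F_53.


Delta = -16(4 a^3 + 27 b^2) mod 53 = 41
-1728 * (4 a)^3 = -1728 * (4*49)^3 mod 53 = 3
j = 3 * 41^(-1) mod 53 = 13

j = 13 (mod 53)


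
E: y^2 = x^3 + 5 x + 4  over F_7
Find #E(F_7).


For each x in F_7, count y with y^2 = x^3 + 5 x + 4 mod 7:
  x = 0: RHS = 4, y in [2, 5]  -> 2 point(s)
  x = 2: RHS = 1, y in [1, 6]  -> 2 point(s)
  x = 3: RHS = 4, y in [2, 5]  -> 2 point(s)
  x = 4: RHS = 4, y in [2, 5]  -> 2 point(s)
  x = 5: RHS = 0, y in [0]  -> 1 point(s)
Affine points: 9. Add the point at infinity: total = 10.

#E(F_7) = 10


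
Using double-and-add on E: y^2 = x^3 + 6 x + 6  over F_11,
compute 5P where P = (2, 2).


k = 5 = 101_2 (binary, LSB first: 101)
Double-and-add from P = (2, 2):
  bit 0 = 1: acc = O + (2, 2) = (2, 2)
  bit 1 = 0: acc unchanged = (2, 2)
  bit 2 = 1: acc = (2, 2) + (6, 7) = (8, 7)

5P = (8, 7)


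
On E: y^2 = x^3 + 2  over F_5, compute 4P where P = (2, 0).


k = 4 = 100_2 (binary, LSB first: 001)
Double-and-add from P = (2, 0):
  bit 0 = 0: acc unchanged = O
  bit 1 = 0: acc unchanged = O
  bit 2 = 1: acc = O + O = O

4P = O


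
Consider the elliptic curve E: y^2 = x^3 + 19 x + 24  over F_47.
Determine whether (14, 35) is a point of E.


Check whether y^2 = x^3 + 19 x + 24 (mod 47) for (x, y) = (14, 35).
LHS: y^2 = 35^2 mod 47 = 3
RHS: x^3 + 19 x + 24 = 14^3 + 19*14 + 24 mod 47 = 26
LHS != RHS

No, not on the curve


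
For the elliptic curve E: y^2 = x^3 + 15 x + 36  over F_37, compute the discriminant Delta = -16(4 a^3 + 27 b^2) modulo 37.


4 a^3 + 27 b^2 = 4*15^3 + 27*36^2 = 13500 + 34992 = 48492
Delta = -16 * (48492) = -775872
Delta mod 37 = 18

Delta = 18 (mod 37)


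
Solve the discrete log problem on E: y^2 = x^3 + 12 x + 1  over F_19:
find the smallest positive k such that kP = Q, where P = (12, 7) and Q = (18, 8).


Enumerate multiples of P until we hit Q = (18, 8):
  1P = (12, 7)
  2P = (0, 18)
  3P = (18, 8)
Match found at i = 3.

k = 3


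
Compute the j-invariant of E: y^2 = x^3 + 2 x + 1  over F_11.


Delta = -16(4 a^3 + 27 b^2) mod 11 = 2
-1728 * (4 a)^3 = -1728 * (4*2)^3 mod 11 = 5
j = 5 * 2^(-1) mod 11 = 8

j = 8 (mod 11)


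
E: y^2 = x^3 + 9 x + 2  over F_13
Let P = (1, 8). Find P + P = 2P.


Doubling: s = (3 x1^2 + a) / (2 y1)
s = (3*1^2 + 9) / (2*8) mod 13 = 4
x3 = s^2 - 2 x1 mod 13 = 4^2 - 2*1 = 1
y3 = s (x1 - x3) - y1 mod 13 = 4 * (1 - 1) - 8 = 5

2P = (1, 5)


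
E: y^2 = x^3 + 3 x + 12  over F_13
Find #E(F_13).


For each x in F_13, count y with y^2 = x^3 + 3 x + 12 mod 13:
  x = 0: RHS = 12, y in [5, 8]  -> 2 point(s)
  x = 1: RHS = 3, y in [4, 9]  -> 2 point(s)
  x = 2: RHS = 0, y in [0]  -> 1 point(s)
  x = 3: RHS = 9, y in [3, 10]  -> 2 point(s)
  x = 4: RHS = 10, y in [6, 7]  -> 2 point(s)
  x = 5: RHS = 9, y in [3, 10]  -> 2 point(s)
  x = 6: RHS = 12, y in [5, 8]  -> 2 point(s)
  x = 7: RHS = 12, y in [5, 8]  -> 2 point(s)
  x = 9: RHS = 1, y in [1, 12]  -> 2 point(s)
Affine points: 17. Add the point at infinity: total = 18.

#E(F_13) = 18


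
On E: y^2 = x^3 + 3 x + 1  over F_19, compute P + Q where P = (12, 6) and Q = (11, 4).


P != Q, so use the chord formula.
s = (y2 - y1) / (x2 - x1) = (17) / (18) mod 19 = 2
x3 = s^2 - x1 - x2 mod 19 = 2^2 - 12 - 11 = 0
y3 = s (x1 - x3) - y1 mod 19 = 2 * (12 - 0) - 6 = 18

P + Q = (0, 18)


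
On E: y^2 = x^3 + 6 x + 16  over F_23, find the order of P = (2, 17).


Compute successive multiples of P until we hit O:
  1P = (2, 17)
  2P = (4, 9)
  3P = (10, 15)
  4P = (1, 0)
  5P = (10, 8)
  6P = (4, 14)
  7P = (2, 6)
  8P = O

ord(P) = 8


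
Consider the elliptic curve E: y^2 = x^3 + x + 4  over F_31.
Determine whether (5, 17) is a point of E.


Check whether y^2 = x^3 + 1 x + 4 (mod 31) for (x, y) = (5, 17).
LHS: y^2 = 17^2 mod 31 = 10
RHS: x^3 + 1 x + 4 = 5^3 + 1*5 + 4 mod 31 = 10
LHS = RHS

Yes, on the curve


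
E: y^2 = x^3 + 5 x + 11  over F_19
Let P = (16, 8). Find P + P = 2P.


Doubling: s = (3 x1^2 + a) / (2 y1)
s = (3*16^2 + 5) / (2*8) mod 19 = 2
x3 = s^2 - 2 x1 mod 19 = 2^2 - 2*16 = 10
y3 = s (x1 - x3) - y1 mod 19 = 2 * (16 - 10) - 8 = 4

2P = (10, 4)


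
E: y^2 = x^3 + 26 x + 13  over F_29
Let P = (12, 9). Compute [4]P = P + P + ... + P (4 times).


k = 4 = 100_2 (binary, LSB first: 001)
Double-and-add from P = (12, 9):
  bit 0 = 0: acc unchanged = O
  bit 1 = 0: acc unchanged = O
  bit 2 = 1: acc = O + (18, 7) = (18, 7)

4P = (18, 7)


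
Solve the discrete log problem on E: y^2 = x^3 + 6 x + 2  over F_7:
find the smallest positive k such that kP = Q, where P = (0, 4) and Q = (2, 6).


Enumerate multiples of P until we hit Q = (2, 6):
  1P = (0, 4)
  2P = (1, 4)
  3P = (6, 3)
  4P = (2, 1)
  5P = (2, 6)
Match found at i = 5.

k = 5


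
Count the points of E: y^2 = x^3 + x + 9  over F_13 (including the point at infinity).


For each x in F_13, count y with y^2 = x^3 + 1 x + 9 mod 13:
  x = 0: RHS = 9, y in [3, 10]  -> 2 point(s)
  x = 3: RHS = 0, y in [0]  -> 1 point(s)
  x = 4: RHS = 12, y in [5, 8]  -> 2 point(s)
  x = 5: RHS = 9, y in [3, 10]  -> 2 point(s)
  x = 6: RHS = 10, y in [6, 7]  -> 2 point(s)
  x = 8: RHS = 9, y in [3, 10]  -> 2 point(s)
  x = 11: RHS = 12, y in [5, 8]  -> 2 point(s)
Affine points: 13. Add the point at infinity: total = 14.

#E(F_13) = 14


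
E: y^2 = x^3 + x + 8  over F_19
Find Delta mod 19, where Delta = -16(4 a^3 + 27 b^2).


4 a^3 + 27 b^2 = 4*1^3 + 27*8^2 = 4 + 1728 = 1732
Delta = -16 * (1732) = -27712
Delta mod 19 = 9

Delta = 9 (mod 19)


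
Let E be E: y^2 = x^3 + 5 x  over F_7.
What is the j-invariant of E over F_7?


Delta = -16(4 a^3 + 27 b^2) mod 7 = 1
-1728 * (4 a)^3 = -1728 * (4*5)^3 mod 7 = 6
j = 6 * 1^(-1) mod 7 = 6

j = 6 (mod 7)


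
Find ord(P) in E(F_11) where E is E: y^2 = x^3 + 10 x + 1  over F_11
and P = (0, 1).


Compute successive multiples of P until we hit O:
  1P = (0, 1)
  2P = (3, 6)
  3P = (1, 1)
  4P = (10, 10)
  5P = (5, 0)
  6P = (10, 1)
  7P = (1, 10)
  8P = (3, 5)
  ... (continuing to 10P)
  10P = O

ord(P) = 10


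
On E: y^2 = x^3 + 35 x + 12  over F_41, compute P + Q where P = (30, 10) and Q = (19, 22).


P != Q, so use the chord formula.
s = (y2 - y1) / (x2 - x1) = (12) / (30) mod 41 = 25
x3 = s^2 - x1 - x2 mod 41 = 25^2 - 30 - 19 = 2
y3 = s (x1 - x3) - y1 mod 41 = 25 * (30 - 2) - 10 = 34

P + Q = (2, 34)


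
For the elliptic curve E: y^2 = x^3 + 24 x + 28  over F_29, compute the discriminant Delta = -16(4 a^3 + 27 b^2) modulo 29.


4 a^3 + 27 b^2 = 4*24^3 + 27*28^2 = 55296 + 21168 = 76464
Delta = -16 * (76464) = -1223424
Delta mod 29 = 28

Delta = 28 (mod 29)


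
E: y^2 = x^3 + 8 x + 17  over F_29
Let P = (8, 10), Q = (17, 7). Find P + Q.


P != Q, so use the chord formula.
s = (y2 - y1) / (x2 - x1) = (26) / (9) mod 29 = 19
x3 = s^2 - x1 - x2 mod 29 = 19^2 - 8 - 17 = 17
y3 = s (x1 - x3) - y1 mod 29 = 19 * (8 - 17) - 10 = 22

P + Q = (17, 22)


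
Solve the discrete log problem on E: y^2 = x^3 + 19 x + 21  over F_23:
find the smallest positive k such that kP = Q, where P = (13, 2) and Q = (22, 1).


Enumerate multiples of P until we hit Q = (22, 1):
  1P = (13, 2)
  2P = (22, 22)
  3P = (6, 11)
  4P = (8, 8)
  5P = (20, 11)
  6P = (17, 6)
  7P = (17, 17)
  8P = (20, 12)
  9P = (8, 15)
  10P = (6, 12)
  11P = (22, 1)
Match found at i = 11.

k = 11


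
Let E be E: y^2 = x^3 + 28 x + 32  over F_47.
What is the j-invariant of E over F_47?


Delta = -16(4 a^3 + 27 b^2) mod 47 = 39
-1728 * (4 a)^3 = -1728 * (4*28)^3 mod 47 = 44
j = 44 * 39^(-1) mod 47 = 18

j = 18 (mod 47)


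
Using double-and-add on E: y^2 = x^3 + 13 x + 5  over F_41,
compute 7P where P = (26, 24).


k = 7 = 111_2 (binary, LSB first: 111)
Double-and-add from P = (26, 24):
  bit 0 = 1: acc = O + (26, 24) = (26, 24)
  bit 1 = 1: acc = (26, 24) + (35, 11) = (16, 39)
  bit 2 = 1: acc = (16, 39) + (32, 26) = (14, 26)

7P = (14, 26)


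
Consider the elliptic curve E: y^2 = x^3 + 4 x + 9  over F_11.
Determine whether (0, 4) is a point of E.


Check whether y^2 = x^3 + 4 x + 9 (mod 11) for (x, y) = (0, 4).
LHS: y^2 = 4^2 mod 11 = 5
RHS: x^3 + 4 x + 9 = 0^3 + 4*0 + 9 mod 11 = 9
LHS != RHS

No, not on the curve


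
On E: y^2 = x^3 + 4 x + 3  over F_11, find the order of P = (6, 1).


Compute successive multiples of P until we hit O:
  1P = (6, 1)
  2P = (0, 5)
  3P = (3, 8)
  4P = (5, 4)
  5P = (9, 8)
  6P = (10, 8)
  7P = (7, 0)
  8P = (10, 3)
  ... (continuing to 14P)
  14P = O

ord(P) = 14


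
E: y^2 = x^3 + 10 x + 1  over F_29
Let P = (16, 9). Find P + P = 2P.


Doubling: s = (3 x1^2 + a) / (2 y1)
s = (3*16^2 + 10) / (2*9) mod 29 = 11
x3 = s^2 - 2 x1 mod 29 = 11^2 - 2*16 = 2
y3 = s (x1 - x3) - y1 mod 29 = 11 * (16 - 2) - 9 = 0

2P = (2, 0)


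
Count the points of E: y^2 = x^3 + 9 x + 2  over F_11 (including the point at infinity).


For each x in F_11, count y with y^2 = x^3 + 9 x + 2 mod 11:
  x = 1: RHS = 1, y in [1, 10]  -> 2 point(s)
  x = 3: RHS = 1, y in [1, 10]  -> 2 point(s)
  x = 4: RHS = 3, y in [5, 6]  -> 2 point(s)
  x = 7: RHS = 1, y in [1, 10]  -> 2 point(s)
  x = 8: RHS = 3, y in [5, 6]  -> 2 point(s)
  x = 9: RHS = 9, y in [3, 8]  -> 2 point(s)
  x = 10: RHS = 3, y in [5, 6]  -> 2 point(s)
Affine points: 14. Add the point at infinity: total = 15.

#E(F_11) = 15


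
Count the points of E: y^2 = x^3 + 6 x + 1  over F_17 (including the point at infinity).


For each x in F_17, count y with y^2 = x^3 + 6 x + 1 mod 17:
  x = 0: RHS = 1, y in [1, 16]  -> 2 point(s)
  x = 1: RHS = 8, y in [5, 12]  -> 2 point(s)
  x = 2: RHS = 4, y in [2, 15]  -> 2 point(s)
  x = 4: RHS = 4, y in [2, 15]  -> 2 point(s)
  x = 6: RHS = 15, y in [7, 10]  -> 2 point(s)
  x = 8: RHS = 0, y in [0]  -> 1 point(s)
  x = 9: RHS = 2, y in [6, 11]  -> 2 point(s)
  x = 11: RHS = 4, y in [2, 15]  -> 2 point(s)
  x = 12: RHS = 16, y in [4, 13]  -> 2 point(s)
  x = 13: RHS = 15, y in [7, 10]  -> 2 point(s)
  x = 15: RHS = 15, y in [7, 10]  -> 2 point(s)
Affine points: 21. Add the point at infinity: total = 22.

#E(F_17) = 22


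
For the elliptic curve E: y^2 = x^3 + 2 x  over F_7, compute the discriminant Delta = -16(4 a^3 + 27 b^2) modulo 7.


4 a^3 + 27 b^2 = 4*2^3 + 27*0^2 = 32 + 0 = 32
Delta = -16 * (32) = -512
Delta mod 7 = 6

Delta = 6 (mod 7)


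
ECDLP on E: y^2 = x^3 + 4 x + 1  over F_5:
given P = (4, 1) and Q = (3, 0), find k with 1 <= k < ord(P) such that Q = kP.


Enumerate multiples of P until we hit Q = (3, 0):
  1P = (4, 1)
  2P = (3, 0)
Match found at i = 2.

k = 2


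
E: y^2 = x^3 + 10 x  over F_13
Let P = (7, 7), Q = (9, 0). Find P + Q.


P != Q, so use the chord formula.
s = (y2 - y1) / (x2 - x1) = (6) / (2) mod 13 = 3
x3 = s^2 - x1 - x2 mod 13 = 3^2 - 7 - 9 = 6
y3 = s (x1 - x3) - y1 mod 13 = 3 * (7 - 6) - 7 = 9

P + Q = (6, 9)


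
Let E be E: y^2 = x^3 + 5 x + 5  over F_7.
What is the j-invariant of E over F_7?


Delta = -16(4 a^3 + 27 b^2) mod 7 = 2
-1728 * (4 a)^3 = -1728 * (4*5)^3 mod 7 = 6
j = 6 * 2^(-1) mod 7 = 3

j = 3 (mod 7)


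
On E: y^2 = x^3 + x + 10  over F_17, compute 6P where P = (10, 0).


k = 6 = 110_2 (binary, LSB first: 011)
Double-and-add from P = (10, 0):
  bit 0 = 0: acc unchanged = O
  bit 1 = 1: acc = O + O = O
  bit 2 = 1: acc = O + O = O

6P = O


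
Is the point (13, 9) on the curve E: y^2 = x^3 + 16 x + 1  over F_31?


Check whether y^2 = x^3 + 16 x + 1 (mod 31) for (x, y) = (13, 9).
LHS: y^2 = 9^2 mod 31 = 19
RHS: x^3 + 16 x + 1 = 13^3 + 16*13 + 1 mod 31 = 19
LHS = RHS

Yes, on the curve


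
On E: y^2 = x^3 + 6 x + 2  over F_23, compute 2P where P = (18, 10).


Doubling: s = (3 x1^2 + a) / (2 y1)
s = (3*18^2 + 6) / (2*10) mod 23 = 19
x3 = s^2 - 2 x1 mod 23 = 19^2 - 2*18 = 3
y3 = s (x1 - x3) - y1 mod 23 = 19 * (18 - 3) - 10 = 22

2P = (3, 22)


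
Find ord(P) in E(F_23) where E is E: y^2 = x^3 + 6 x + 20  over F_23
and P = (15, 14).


Compute successive multiples of P until we hit O:
  1P = (15, 14)
  2P = (22, 17)
  3P = (12, 7)
  4P = (4, 4)
  5P = (13, 15)
  6P = (1, 2)
  7P = (19, 22)
  8P = (16, 7)
  ... (continuing to 20P)
  20P = O

ord(P) = 20


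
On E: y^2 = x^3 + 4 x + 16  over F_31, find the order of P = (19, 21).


Compute successive multiples of P until we hit O:
  1P = (19, 21)
  2P = (2, 30)
  3P = (15, 17)
  4P = (29, 0)
  5P = (15, 14)
  6P = (2, 1)
  7P = (19, 10)
  8P = O

ord(P) = 8


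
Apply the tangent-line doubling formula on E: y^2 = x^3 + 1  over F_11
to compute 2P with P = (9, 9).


Doubling: s = (3 x1^2 + a) / (2 y1)
s = (3*9^2 + 0) / (2*9) mod 11 = 8
x3 = s^2 - 2 x1 mod 11 = 8^2 - 2*9 = 2
y3 = s (x1 - x3) - y1 mod 11 = 8 * (9 - 2) - 9 = 3

2P = (2, 3)


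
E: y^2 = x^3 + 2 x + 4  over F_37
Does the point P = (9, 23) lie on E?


Check whether y^2 = x^3 + 2 x + 4 (mod 37) for (x, y) = (9, 23).
LHS: y^2 = 23^2 mod 37 = 11
RHS: x^3 + 2 x + 4 = 9^3 + 2*9 + 4 mod 37 = 11
LHS = RHS

Yes, on the curve


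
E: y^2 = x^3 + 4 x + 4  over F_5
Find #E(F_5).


For each x in F_5, count y with y^2 = x^3 + 4 x + 4 mod 5:
  x = 0: RHS = 4, y in [2, 3]  -> 2 point(s)
  x = 1: RHS = 4, y in [2, 3]  -> 2 point(s)
  x = 2: RHS = 0, y in [0]  -> 1 point(s)
  x = 4: RHS = 4, y in [2, 3]  -> 2 point(s)
Affine points: 7. Add the point at infinity: total = 8.

#E(F_5) = 8


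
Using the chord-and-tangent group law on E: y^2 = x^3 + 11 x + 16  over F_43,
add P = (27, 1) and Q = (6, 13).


P != Q, so use the chord formula.
s = (y2 - y1) / (x2 - x1) = (12) / (22) mod 43 = 24
x3 = s^2 - x1 - x2 mod 43 = 24^2 - 27 - 6 = 27
y3 = s (x1 - x3) - y1 mod 43 = 24 * (27 - 27) - 1 = 42

P + Q = (27, 42)


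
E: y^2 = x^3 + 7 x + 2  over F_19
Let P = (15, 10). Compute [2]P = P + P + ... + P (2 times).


k = 2 = 10_2 (binary, LSB first: 01)
Double-and-add from P = (15, 10):
  bit 0 = 0: acc unchanged = O
  bit 1 = 1: acc = O + (12, 3) = (12, 3)

2P = (12, 3)


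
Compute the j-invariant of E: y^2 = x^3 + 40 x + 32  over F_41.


Delta = -16(4 a^3 + 27 b^2) mod 41 = 4
-1728 * (4 a)^3 = -1728 * (4*40)^3 mod 41 = 15
j = 15 * 4^(-1) mod 41 = 14

j = 14 (mod 41)


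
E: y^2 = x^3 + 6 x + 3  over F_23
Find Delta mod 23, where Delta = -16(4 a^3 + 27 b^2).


4 a^3 + 27 b^2 = 4*6^3 + 27*3^2 = 864 + 243 = 1107
Delta = -16 * (1107) = -17712
Delta mod 23 = 21

Delta = 21 (mod 23)


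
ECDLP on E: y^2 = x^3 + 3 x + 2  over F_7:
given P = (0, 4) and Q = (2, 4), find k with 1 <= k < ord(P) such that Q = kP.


Enumerate multiples of P until we hit Q = (2, 4):
  1P = (0, 4)
  2P = (2, 4)
Match found at i = 2.

k = 2


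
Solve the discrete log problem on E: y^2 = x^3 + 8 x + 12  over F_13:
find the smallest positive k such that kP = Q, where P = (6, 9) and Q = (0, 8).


Enumerate multiples of P until we hit Q = (0, 8):
  1P = (6, 9)
  2P = (0, 8)
Match found at i = 2.

k = 2


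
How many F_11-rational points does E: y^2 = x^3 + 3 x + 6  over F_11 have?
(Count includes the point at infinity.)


For each x in F_11, count y with y^2 = x^3 + 3 x + 6 mod 11:
  x = 2: RHS = 9, y in [3, 8]  -> 2 point(s)
  x = 3: RHS = 9, y in [3, 8]  -> 2 point(s)
  x = 4: RHS = 5, y in [4, 7]  -> 2 point(s)
  x = 5: RHS = 3, y in [5, 6]  -> 2 point(s)
  x = 6: RHS = 9, y in [3, 8]  -> 2 point(s)
  x = 8: RHS = 3, y in [5, 6]  -> 2 point(s)
  x = 9: RHS = 3, y in [5, 6]  -> 2 point(s)
Affine points: 14. Add the point at infinity: total = 15.

#E(F_11) = 15


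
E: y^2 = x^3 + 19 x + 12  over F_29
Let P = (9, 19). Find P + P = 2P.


Doubling: s = (3 x1^2 + a) / (2 y1)
s = (3*9^2 + 19) / (2*19) mod 29 = 13
x3 = s^2 - 2 x1 mod 29 = 13^2 - 2*9 = 6
y3 = s (x1 - x3) - y1 mod 29 = 13 * (9 - 6) - 19 = 20

2P = (6, 20)


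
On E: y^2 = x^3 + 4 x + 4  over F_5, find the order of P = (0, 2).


Compute successive multiples of P until we hit O:
  1P = (0, 2)
  2P = (1, 2)
  3P = (4, 3)
  4P = (2, 0)
  5P = (4, 2)
  6P = (1, 3)
  7P = (0, 3)
  8P = O

ord(P) = 8


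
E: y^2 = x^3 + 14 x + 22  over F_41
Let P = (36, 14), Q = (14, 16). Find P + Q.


P != Q, so use the chord formula.
s = (y2 - y1) / (x2 - x1) = (2) / (19) mod 41 = 26
x3 = s^2 - x1 - x2 mod 41 = 26^2 - 36 - 14 = 11
y3 = s (x1 - x3) - y1 mod 41 = 26 * (36 - 11) - 14 = 21

P + Q = (11, 21)
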